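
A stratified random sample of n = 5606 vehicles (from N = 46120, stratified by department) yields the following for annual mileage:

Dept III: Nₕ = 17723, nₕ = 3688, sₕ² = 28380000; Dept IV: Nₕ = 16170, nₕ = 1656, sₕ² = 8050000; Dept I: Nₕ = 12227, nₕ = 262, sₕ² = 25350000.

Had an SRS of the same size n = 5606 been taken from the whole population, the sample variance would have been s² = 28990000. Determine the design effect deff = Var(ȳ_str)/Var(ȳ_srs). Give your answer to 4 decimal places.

Var(ȳ_str) = Σ Wₕ²(1−fₕ)sₕ²/nₕ with Wₕ = Nₕ/46120:
  Dept III: (17723/46120)²·(1−3688/17723)·28380000/3688 = 899.89644
  Dept IV: (16170/46120)²·(1−1656/16170)·8050000/1656 = 536.35717
  Dept I: (12227/46120)²·(1−262/12227)·25350000/262 = 6654.7338
  → Var(ȳ_str) = 8090.9874.
Var(ȳ_srs) = (1 − 5606/46120)·28990000/5606 = 4542.6675.
deff = 8090.9874 / 4542.6675 = 1.7811.

1.7811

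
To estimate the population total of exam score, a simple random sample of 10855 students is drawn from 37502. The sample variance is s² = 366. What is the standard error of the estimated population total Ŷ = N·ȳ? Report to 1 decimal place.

5804.7

Var(Ŷ) = N²·Var(ȳ) = N²·(1 − n/N)·s²/n.
f = 10855/37502 = 0.28945123; Var(ȳ) = 0.71054877·366/10855 = 0.023957702.
Var(Ŷ) = 37502² · 0.023957702 = 3.3694112 × 10^7.
SE(Ŷ) = √(3.3694112 × 10^7) = 5804.7.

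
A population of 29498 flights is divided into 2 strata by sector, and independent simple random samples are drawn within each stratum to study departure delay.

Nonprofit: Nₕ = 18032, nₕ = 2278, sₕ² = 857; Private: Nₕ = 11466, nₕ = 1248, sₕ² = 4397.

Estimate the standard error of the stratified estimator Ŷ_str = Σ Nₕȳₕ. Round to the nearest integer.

22796

Var(Ŷ_str) = Σₕ Nₕ²(1 − fₕ)sₕ²/nₕ.
Nonprofit: 18032²·(1 − 2278/18032)·857/2278 = 1.0687148 × 10^8.
Private: 11466²·(1 − 1248/11466)·4397/1248 = 4.1278102 × 10^8.
Sum = 5.196525 × 10^8.
SE = √(5.196525 × 10^8) = 22796.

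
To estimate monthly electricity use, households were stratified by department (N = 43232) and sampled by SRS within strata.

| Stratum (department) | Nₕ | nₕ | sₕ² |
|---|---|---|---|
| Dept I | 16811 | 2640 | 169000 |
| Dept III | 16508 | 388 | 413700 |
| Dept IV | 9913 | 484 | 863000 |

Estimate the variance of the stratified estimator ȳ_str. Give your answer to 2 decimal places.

249.14

Var(ȳ_str) = Σₕ Wₕ²(1 − fₕ)sₕ²/nₕ with Wₕ = Nₕ/N, N = 43232.
Dept I: Wₕ = 0.38885548; term = 0.38885548²·(1 − 0.15704003)·169000/2640 = 8.1595493.
Dept III: Wₕ = 0.38184678; term = 0.38184678²·(1 − 0.02350376)·413700/388 = 151.81079.
Dept IV: Wₕ = 0.22929774; term = 0.22929774²·(1 − 0.04882478)·863000/484 = 89.171387.
Sum = 249.14173.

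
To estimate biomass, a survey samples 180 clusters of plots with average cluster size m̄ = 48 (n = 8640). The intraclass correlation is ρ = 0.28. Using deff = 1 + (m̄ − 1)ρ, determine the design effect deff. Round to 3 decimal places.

14.160

deff = 1 + (48 − 1)·0.28 = 1 + 13.16 = 14.16.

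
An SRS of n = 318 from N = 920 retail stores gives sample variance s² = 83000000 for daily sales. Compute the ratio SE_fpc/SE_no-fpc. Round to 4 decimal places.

0.8089

f = n/N = 318/920 = 0.34565217.
SE_no-fpc = √(s²/n) = 510.88775; SE_fpc = √((1−f)s²/n) = 413.26613.
Ratio = √(1−f) = 0.80891769.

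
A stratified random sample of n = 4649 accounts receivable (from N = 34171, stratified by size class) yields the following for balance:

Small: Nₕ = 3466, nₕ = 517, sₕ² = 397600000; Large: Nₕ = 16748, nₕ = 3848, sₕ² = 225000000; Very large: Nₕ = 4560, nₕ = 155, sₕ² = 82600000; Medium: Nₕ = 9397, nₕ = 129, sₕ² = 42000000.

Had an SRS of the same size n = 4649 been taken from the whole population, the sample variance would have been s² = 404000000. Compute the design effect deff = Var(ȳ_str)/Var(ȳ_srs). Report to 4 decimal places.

Var(ȳ_str) = Σ Wₕ²(1−fₕ)sₕ²/nₕ with Wₕ = Nₕ/34171:
  Small: (3466/34171)²·(1−517/3466)·397600000/517 = 6731.995
  Large: (16748/34171)²·(1−3848/16748)·225000000/3848 = 10818.941
  Very large: (4560/34171)²·(1−155/4560)·82600000/155 = 9167.3482
  Medium: (9397/34171)²·(1−129/9397)·42000000/129 = 24283.957
  → Var(ȳ_str) = 51002.241.
Var(ȳ_srs) = (1 − 4649/34171)·404000000/4649 = 75077.518.
deff = 51002.241 / 75077.518 = 0.6793.

0.6793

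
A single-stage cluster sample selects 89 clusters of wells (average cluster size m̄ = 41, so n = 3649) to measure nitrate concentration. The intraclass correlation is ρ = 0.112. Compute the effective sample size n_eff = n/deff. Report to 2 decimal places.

665.88

deff = 1 + (41 − 1)·0.112 = 1 + 4.48 = 5.48.
n_eff = 3649 / 5.48 = 665.88.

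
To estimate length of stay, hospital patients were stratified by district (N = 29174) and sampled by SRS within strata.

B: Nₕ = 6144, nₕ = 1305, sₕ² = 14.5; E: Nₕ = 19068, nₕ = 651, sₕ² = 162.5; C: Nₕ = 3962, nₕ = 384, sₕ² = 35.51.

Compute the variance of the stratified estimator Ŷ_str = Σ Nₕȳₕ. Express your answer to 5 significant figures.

8.9300 × 10^7

Var(Ŷ_str) = Σₕ Nₕ²(1 − fₕ)sₕ²/nₕ.
B: 6144²·(1 − 1305/6144)·14.5/1305 = 330342.4.
E: 19068²·(1 − 651/19068)·162.5/651 = 8.7658979 × 10^7.
C: 3962²·(1 − 384/3962)·35.51/384 = 1.3109142 × 10^6.
Sum = 8.9300236 × 10^7.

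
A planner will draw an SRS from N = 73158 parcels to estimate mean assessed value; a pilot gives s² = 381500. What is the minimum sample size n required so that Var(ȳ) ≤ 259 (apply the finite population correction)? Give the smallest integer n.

Without fpc, n₀ = s²/D = 381500/259 = 1472.9730.
With fpc, (1 − n/N)·s²/n ≤ D requires n ≥ n₀/(1 + n₀/N) = 1472.9730/(1 + 1472.9730/73158) = 1443.9013.
Rounding up, n = 1444.

1444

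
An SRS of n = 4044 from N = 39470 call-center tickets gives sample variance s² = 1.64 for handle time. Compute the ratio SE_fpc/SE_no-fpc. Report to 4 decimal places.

f = n/N = 4044/39470 = 0.10245756.
SE_no-fpc = √(s²/n) = 0.020138001; SE_fpc = √((1−f)s²/n) = 0.019078483.
Ratio = √(1−f) = 0.94738716.

0.9474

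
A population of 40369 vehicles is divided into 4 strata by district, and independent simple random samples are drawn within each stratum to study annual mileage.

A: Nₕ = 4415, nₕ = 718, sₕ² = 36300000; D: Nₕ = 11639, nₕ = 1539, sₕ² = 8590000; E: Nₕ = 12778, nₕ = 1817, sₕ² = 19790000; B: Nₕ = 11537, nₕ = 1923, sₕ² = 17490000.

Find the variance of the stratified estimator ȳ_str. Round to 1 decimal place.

2464.1

Var(ȳ_str) = Σₕ Wₕ²(1 − fₕ)sₕ²/nₕ with Wₕ = Nₕ/N, N = 40369.
A: Wₕ = 0.10936610; term = 0.10936610²·(1 − 0.16262741)·36300000/718 = 506.36812.
D: Wₕ = 0.28831529; term = 0.28831529²·(1 − 0.13222785)·8590000/1539 = 402.62024.
E: Wₕ = 0.31653001; term = 0.31653001²·(1 − 0.14219753)·19790000/1817 = 936.06918.
B: Wₕ = 0.28578860; term = 0.28578860²·(1 − 0.16668111)·17490000/1923 = 619.02979.
Sum = 2464.0873.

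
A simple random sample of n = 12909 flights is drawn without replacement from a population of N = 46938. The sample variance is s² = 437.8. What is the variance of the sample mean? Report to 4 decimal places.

0.0246

Under SRS without replacement, Var(ȳ) = (1 − f)·s²/n with f = n/N = 12909/46938 = 0.27502237.
Var(ȳ) = (1 − 0.27502237)·437.8/12909 = 0.72497763·0.033914323 = 0.024587126.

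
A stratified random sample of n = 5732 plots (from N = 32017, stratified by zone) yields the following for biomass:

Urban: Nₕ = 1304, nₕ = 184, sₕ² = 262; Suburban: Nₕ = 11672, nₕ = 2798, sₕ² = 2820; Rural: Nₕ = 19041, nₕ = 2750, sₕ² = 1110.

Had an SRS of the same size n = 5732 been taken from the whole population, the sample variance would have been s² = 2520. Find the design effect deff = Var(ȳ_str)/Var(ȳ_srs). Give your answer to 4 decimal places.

Var(ȳ_str) = Σ Wₕ²(1−fₕ)sₕ²/nₕ with Wₕ = Nₕ/32017:
  Urban: (1304/32017)²·(1−184/1304)·262/184 = 0.0020286999
  Suburban: (11672/32017)²·(1−2798/11672)·2820/2798 = 0.10183682
  Rural: (19041/32017)²·(1−2750/19041)·1110/2750 = 0.12214242
  → Var(ȳ_str) = 0.22600794.
Var(ȳ_srs) = (1 − 5732/32017)·2520/5732 = 0.36092894.
deff = 0.22600794 / 0.36092894 = 0.6262.

0.6262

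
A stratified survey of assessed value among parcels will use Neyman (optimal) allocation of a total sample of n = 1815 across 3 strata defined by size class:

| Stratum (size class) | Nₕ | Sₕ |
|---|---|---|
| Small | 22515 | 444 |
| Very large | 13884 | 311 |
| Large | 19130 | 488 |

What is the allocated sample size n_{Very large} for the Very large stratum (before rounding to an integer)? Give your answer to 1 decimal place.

Neyman allocation: nₕ = n·NₕSₕ / Σⱼ NⱼSⱼ.
Σ NⱼSⱼ = 22515·444 + 13884·311 + 19130·488 = 2.3650024 × 10^7.
n_{Very large} = 1815·13884·311 / (2.3650024 × 10^7) = 331.4.

331.4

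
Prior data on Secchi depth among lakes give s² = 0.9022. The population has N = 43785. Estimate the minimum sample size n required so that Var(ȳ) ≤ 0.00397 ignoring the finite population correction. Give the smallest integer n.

228

Without fpc, n₀ = s²/D = 0.9022/0.00397 = 227.2544.
Rounding up, n = 228.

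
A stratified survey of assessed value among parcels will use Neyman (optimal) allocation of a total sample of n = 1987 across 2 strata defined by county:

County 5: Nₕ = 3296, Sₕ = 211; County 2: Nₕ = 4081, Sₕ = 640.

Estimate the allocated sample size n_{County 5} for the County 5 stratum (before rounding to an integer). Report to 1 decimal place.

417.8

Neyman allocation: nₕ = n·NₕSₕ / Σⱼ NⱼSⱼ.
Σ NⱼSⱼ = 3296·211 + 4081·640 = 3.307296 × 10^6.
n_{County 5} = 1987·3296·211 / (3.307296 × 10^6) = 417.8.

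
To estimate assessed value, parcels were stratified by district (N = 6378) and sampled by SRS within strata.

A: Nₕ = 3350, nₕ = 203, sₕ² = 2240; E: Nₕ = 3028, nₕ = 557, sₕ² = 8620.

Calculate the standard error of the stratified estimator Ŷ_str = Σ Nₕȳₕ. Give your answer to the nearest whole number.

Var(Ŷ_str) = Σₕ Nₕ²(1 − fₕ)sₕ²/nₕ.
A: 3350²·(1 − 203/3350)·2240/203 = 1.1633048 × 10^8.
E: 3028²·(1 − 557/3028)·8620/557 = 1.1579257 × 10^8.
Sum = 2.3212305 × 10^8.
SE = √(2.3212305 × 10^8) = 15236.

15236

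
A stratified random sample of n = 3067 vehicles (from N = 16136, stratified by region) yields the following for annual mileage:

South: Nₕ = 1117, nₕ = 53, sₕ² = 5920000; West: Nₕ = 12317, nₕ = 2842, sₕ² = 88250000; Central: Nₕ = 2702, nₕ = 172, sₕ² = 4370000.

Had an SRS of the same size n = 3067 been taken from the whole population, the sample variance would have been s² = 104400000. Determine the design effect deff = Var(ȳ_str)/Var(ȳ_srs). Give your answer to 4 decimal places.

Var(ȳ_str) = Σ Wₕ²(1−fₕ)sₕ²/nₕ with Wₕ = Nₕ/16136:
  South: (1117/16136)²·(1−53/1117)·5920000/53 = 509.85757
  West: (12317/16136)²·(1−2842/12317)·88250000/2842 = 13918.199
  Central: (2702/16136)²·(1−172/2702)·4370000/172 = 667.06336
  → Var(ȳ_str) = 15095.12.
Var(ȳ_srs) = (1 − 3067/16136)·104400000/3067 = 27569.773.
deff = 15095.12 / 27569.773 = 0.5475.

0.5475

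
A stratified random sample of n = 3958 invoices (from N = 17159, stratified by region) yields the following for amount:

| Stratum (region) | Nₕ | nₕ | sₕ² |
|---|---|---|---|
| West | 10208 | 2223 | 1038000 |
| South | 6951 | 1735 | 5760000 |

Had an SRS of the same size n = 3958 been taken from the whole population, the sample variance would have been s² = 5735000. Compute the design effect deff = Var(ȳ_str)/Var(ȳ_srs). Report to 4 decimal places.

0.4827

Var(ȳ_str) = Σ Wₕ²(1−fₕ)sₕ²/nₕ with Wₕ = Nₕ/17159:
  West: (10208/17159)²·(1−2223/10208)·1038000/2223 = 129.26755
  South: (6951/17159)²·(1−1735/6951)·5760000/1735 = 408.81227
  → Var(ȳ_str) = 538.07982.
Var(ȳ_srs) = (1 − 3958/17159)·5735000/3958 = 1114.7372.
deff = 538.07982 / 1114.7372 = 0.4827.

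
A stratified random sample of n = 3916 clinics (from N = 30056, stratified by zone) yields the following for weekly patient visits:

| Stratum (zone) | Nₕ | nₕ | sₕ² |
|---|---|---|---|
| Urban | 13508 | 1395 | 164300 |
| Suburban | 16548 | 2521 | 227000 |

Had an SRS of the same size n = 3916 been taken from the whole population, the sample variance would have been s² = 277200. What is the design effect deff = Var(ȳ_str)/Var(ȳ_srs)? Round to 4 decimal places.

Var(ȳ_str) = Σ Wₕ²(1−fₕ)sₕ²/nₕ with Wₕ = Nₕ/30056:
  Urban: (13508/30056)²·(1−1395/13508)·164300/1395 = 21.332599
  Suburban: (16548/30056)²·(1−2521/16548)·227000/2521 = 23.136676
  → Var(ȳ_str) = 44.469275.
Var(ȳ_srs) = (1 − 3916/30056)·277200/3916 = 61.563733.
deff = 44.469275 / 61.563733 = 0.7223.

0.7223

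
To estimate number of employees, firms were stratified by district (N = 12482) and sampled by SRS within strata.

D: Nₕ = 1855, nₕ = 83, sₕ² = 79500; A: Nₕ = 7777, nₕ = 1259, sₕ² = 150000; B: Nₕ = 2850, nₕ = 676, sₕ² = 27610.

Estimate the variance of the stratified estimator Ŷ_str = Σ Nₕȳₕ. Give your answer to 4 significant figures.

Var(Ŷ_str) = Σₕ Nₕ²(1 − fₕ)sₕ²/nₕ.
D: 1855²·(1 − 83/1855)·79500/83 = 3.148449 × 10^9.
A: 7777²·(1 − 1259/7777)·150000/1259 = 6.0393748 × 10^9.
B: 2850²·(1 − 676/2850)·27610/676 = 2.5306035 × 10^8.
Sum = 9.4408842 × 10^9.

9.441 × 10^9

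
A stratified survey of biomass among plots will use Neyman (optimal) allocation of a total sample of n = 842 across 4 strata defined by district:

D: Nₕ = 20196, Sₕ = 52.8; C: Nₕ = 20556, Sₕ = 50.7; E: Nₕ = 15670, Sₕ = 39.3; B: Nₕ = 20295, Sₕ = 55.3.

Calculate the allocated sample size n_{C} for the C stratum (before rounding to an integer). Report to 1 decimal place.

Neyman allocation: nₕ = n·NₕSₕ / Σⱼ NⱼSⱼ.
Σ NⱼSⱼ = 20196·52.8 + 20556·50.7 + 15670·39.3 + 20295·55.3 = 3.8466825 × 10^6.
n_{C} = 842·20556·50.7 / (3.8466825 × 10^6) = 228.1.

228.1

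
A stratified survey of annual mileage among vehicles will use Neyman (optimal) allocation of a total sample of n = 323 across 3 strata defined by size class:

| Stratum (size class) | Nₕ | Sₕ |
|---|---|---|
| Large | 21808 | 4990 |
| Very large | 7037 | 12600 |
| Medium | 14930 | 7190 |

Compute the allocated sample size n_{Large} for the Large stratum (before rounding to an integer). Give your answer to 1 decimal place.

115.3

Neyman allocation: nₕ = n·NₕSₕ / Σⱼ NⱼSⱼ.
Σ NⱼSⱼ = 21808·4990 + 7037·12600 + 14930·7190 = 3.0483482 × 10^8.
n_{Large} = 323·21808·4990 / (3.0483482 × 10^8) = 115.3.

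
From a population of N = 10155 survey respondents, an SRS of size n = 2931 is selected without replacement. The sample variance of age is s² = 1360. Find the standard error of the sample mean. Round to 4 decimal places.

Under SRS without replacement, Var(ȳ) = (1 − f)·s²/n with f = n/N = 2931/10155 = 0.28862629.
Var(ȳ) = (1 − 0.28862629)·1360/2931 = 0.71137371·0.46400546 = 0.33008128.
SE(ȳ) = √(0.33008128) = 0.5745.

0.5745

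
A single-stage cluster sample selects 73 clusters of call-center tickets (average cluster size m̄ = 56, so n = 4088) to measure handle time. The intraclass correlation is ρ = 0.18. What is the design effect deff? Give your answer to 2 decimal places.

10.90

deff = 1 + (56 − 1)·0.18 = 1 + 9.9 = 10.9.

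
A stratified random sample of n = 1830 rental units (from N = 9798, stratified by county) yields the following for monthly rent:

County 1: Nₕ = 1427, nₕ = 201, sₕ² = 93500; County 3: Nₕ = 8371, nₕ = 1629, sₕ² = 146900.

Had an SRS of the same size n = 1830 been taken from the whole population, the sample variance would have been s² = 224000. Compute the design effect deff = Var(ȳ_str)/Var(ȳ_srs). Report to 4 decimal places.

0.6177

Var(ȳ_str) = Σ Wₕ²(1−fₕ)sₕ²/nₕ with Wₕ = Nₕ/9798:
  County 1: (1427/9798)²·(1−201/1427)·93500/201 = 8.4772526
  County 3: (8371/9798)²·(1−1629/8371)·146900/1629 = 53.014166
  → Var(ȳ_str) = 61.491419.
Var(ȳ_srs) = (1 − 1830/9798)·224000/1830 = 99.542563.
deff = 61.491419 / 99.542563 = 0.6177.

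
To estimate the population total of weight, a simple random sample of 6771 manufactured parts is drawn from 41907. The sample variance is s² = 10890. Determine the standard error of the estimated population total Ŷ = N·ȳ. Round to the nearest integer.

Var(Ŷ) = N²·Var(ȳ) = N²·(1 − n/N)·s²/n.
f = 6771/41907 = 0.16157205; Var(ȳ) = 0.83842795·10890/6771 = 1.3484685.
Var(Ŷ) = 41907² · 1.3484685 = 2.3681759 × 10^9.
SE(Ŷ) = √(2.3681759 × 10^9) = 48664.

48664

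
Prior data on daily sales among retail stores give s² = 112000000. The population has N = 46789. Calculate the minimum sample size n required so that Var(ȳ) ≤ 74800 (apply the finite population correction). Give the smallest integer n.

1451

Without fpc, n₀ = s²/D = 112000000/74800 = 1497.3262.
With fpc, (1 − n/N)·s²/n ≤ D requires n ≥ n₀/(1 + n₀/N) = 1497.3262/(1 + 1497.3262/46789) = 1450.8951.
Rounding up, n = 1451.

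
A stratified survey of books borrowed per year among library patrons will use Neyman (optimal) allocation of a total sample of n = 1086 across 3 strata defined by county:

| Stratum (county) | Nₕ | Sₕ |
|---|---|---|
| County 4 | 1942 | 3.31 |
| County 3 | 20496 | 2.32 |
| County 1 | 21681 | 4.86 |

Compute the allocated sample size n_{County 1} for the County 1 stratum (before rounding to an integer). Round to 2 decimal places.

Neyman allocation: nₕ = n·NₕSₕ / Σⱼ NⱼSⱼ.
Σ NⱼSⱼ = 1942·3.31 + 20496·2.32 + 21681·4.86 = 159348.4.
n_{County 1} = 1086·21681·4.86 / 159348.4 = 718.12.

718.12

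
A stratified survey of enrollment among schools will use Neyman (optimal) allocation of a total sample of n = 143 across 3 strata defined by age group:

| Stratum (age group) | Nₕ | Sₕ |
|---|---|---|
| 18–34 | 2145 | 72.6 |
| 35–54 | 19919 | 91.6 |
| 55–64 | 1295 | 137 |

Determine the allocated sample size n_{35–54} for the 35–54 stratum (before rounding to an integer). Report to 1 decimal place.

120.9

Neyman allocation: nₕ = n·NₕSₕ / Σⱼ NⱼSⱼ.
Σ NⱼSⱼ = 2145·72.6 + 19919·91.6 + 1295·137 = 2.1577224 × 10^6.
n_{35–54} = 143·19919·91.6 / (2.1577224 × 10^6) = 120.9.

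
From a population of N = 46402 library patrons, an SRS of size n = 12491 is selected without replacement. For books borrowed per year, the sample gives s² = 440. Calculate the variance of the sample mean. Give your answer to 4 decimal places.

0.0257

Under SRS without replacement, Var(ȳ) = (1 − f)·s²/n with f = n/N = 12491/46402 = 0.26919098.
Var(ȳ) = (1 − 0.26919098)·440/12491 = 0.73080902·0.035225362 = 0.025743012.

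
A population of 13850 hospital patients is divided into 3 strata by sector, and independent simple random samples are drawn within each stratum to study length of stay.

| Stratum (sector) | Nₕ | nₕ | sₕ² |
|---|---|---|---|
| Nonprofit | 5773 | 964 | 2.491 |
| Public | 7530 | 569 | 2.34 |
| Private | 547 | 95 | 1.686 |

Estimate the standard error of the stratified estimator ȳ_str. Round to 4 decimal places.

Var(ȳ_str) = Σₕ Wₕ²(1 − fₕ)sₕ²/nₕ with Wₕ = Nₕ/N, N = 13850.
Nonprofit: Wₕ = 0.41682310; term = 0.41682310²·(1 − 0.16698424)·2.491/964 = 3.739844 × 10^-4.
Public: Wₕ = 0.54368231; term = 0.54368231²·(1 − 0.07556441)·2.34/569 = 0.0011237525.
Private: Wₕ = 0.03949458; term = 0.03949458²·(1 − 0.17367459)·1.686/95 = 2.2874951 × 10^-5.
Sum = 0.0015206119.
SE = √(0.0015206119) = 0.0390.

0.0390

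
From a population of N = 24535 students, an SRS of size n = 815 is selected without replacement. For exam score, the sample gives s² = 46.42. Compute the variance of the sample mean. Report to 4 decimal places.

0.0551

Under SRS without replacement, Var(ȳ) = (1 − f)·s²/n with f = n/N = 815/24535 = 0.03321785.
Var(ȳ) = (1 − 0.03321785)·46.42/815 = 0.96678215·0.056957055 = 0.055065064.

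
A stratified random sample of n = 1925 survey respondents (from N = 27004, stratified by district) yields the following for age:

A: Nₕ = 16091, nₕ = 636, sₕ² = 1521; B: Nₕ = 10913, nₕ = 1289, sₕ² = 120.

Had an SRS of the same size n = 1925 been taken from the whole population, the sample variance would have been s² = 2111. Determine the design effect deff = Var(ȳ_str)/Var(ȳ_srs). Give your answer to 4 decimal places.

0.8140

Var(ȳ_str) = Σ Wₕ²(1−fₕ)sₕ²/nₕ with Wₕ = Nₕ/27004:
  A: (16091/27004)²·(1−636/16091)·1521/636 = 0.81558259
  B: (10913/27004)²·(1−1289/10913)·120/1289 = 0.013408244
  → Var(ȳ_str) = 0.82899083.
Var(ȳ_srs) = (1 − 1925/27004)·2111/1925 = 1.0184498.
deff = 0.82899083 / 1.0184498 = 0.8140.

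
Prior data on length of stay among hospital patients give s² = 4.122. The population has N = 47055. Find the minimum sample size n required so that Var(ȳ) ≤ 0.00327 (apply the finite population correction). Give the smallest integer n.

Without fpc, n₀ = s²/D = 4.122/0.00327 = 1260.5505.
With fpc, (1 − n/N)·s²/n ≤ D requires n ≥ n₀/(1 + n₀/N) = 1260.5505/(1 + 1260.5505/47055) = 1227.6628.
Rounding up, n = 1228.

1228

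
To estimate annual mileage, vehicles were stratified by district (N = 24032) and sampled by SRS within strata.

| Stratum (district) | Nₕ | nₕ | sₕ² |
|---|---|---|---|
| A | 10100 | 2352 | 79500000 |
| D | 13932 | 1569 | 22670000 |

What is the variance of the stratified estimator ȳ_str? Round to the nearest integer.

8889

Var(ȳ_str) = Σₕ Wₕ²(1 − fₕ)sₕ²/nₕ with Wₕ = Nₕ/N, N = 24032.
A: Wₕ = 0.42027297; term = 0.42027297²·(1 − 0.23287129)·79500000/2352 = 4579.9524.
D: Wₕ = 0.57972703; term = 0.57972703²·(1 − 0.11261843)·22670000/1569 = 4309.0951.
Sum = 8889.0475.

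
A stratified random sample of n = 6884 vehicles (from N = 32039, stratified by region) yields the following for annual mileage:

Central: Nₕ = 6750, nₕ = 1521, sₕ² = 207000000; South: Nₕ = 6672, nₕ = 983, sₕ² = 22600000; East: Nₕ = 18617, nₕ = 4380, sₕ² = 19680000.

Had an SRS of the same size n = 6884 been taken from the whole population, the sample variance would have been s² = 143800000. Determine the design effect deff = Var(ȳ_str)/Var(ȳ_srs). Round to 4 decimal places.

Var(ȳ_str) = Σ Wₕ²(1−fₕ)sₕ²/nₕ with Wₕ = Nₕ/32039:
  Central: (6750/32039)²·(1−1521/6750)·207000000/1521 = 4679.5667
  South: (6672/32039)²·(1−983/6672)·22600000/983 = 850.13714
  East: (18617/32039)²·(1−4380/18617)·19680000/4380 = 1160.169
  → Var(ȳ_str) = 6689.8728.
Var(ȳ_srs) = (1 − 6884/32039)·143800000/6884 = 16400.738.
deff = 6689.8728 / 16400.738 = 0.4079.

0.4079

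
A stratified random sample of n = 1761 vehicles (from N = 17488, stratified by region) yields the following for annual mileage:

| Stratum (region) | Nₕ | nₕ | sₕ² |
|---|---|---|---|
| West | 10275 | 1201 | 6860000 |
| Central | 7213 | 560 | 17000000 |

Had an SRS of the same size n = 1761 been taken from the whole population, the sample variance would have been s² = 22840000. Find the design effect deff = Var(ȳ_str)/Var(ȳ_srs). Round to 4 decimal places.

0.5577

Var(ȳ_str) = Σ Wₕ²(1−fₕ)sₕ²/nₕ with Wₕ = Nₕ/17488:
  West: (10275/17488)²·(1−1201/10275)·6860000/1201 = 1741.3314
  Central: (7213/17488)²·(1−560/7213)·17000000/560 = 4763.3672
  → Var(ȳ_str) = 6504.6986.
Var(ȳ_srs) = (1 − 1761/17488)·22840000/1761 = 11663.865.
deff = 6504.6986 / 11663.865 = 0.5577.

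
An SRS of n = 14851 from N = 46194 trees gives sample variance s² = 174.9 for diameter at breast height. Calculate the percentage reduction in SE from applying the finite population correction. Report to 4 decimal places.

f = n/N = 14851/46194 = 0.32149197.
SE_no-fpc = √(s²/n) = 0.10852182; SE_fpc = √((1−f)s²/n) = 0.089391156.
Ratio = √(1−f) = 0.82371599. Reduction = 100·(1 − 0.82371599) = 17.6284%.

17.6284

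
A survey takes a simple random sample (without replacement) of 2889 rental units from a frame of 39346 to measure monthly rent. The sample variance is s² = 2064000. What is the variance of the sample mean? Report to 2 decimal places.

661.98

Under SRS without replacement, Var(ȳ) = (1 − f)·s²/n with f = n/N = 2889/39346 = 0.07342551.
Var(ȳ) = (1 − 0.07342551)·2064000/2889 = 0.92657449·714.43406 = 661.97638.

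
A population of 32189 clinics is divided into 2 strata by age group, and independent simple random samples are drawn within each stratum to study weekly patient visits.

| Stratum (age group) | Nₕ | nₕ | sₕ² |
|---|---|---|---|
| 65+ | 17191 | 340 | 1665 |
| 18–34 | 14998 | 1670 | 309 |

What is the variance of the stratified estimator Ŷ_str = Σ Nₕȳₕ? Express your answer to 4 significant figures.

Var(Ŷ_str) = Σₕ Nₕ²(1 − fₕ)sₕ²/nₕ.
65+: 17191²·(1 − 340/17191)·1665/340 = 1.4186071 × 10^9.
18–34: 14998²·(1 − 1670/14998)·309/1670 = 3.6986253 × 10^7.
Sum = 1.4555934 × 10^9.

1.456 × 10^9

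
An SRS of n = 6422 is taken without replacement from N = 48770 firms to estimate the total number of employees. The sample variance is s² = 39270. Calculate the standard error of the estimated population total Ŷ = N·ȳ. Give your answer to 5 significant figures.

Var(Ŷ) = N²·Var(ȳ) = N²·(1 − n/N)·s²/n.
f = 6422/48770 = 0.13167931; Var(ȳ) = 0.86832069·39270/6422 = 5.3097094.
Var(Ŷ) = 48770² · 5.3097094 = 1.2629212 × 10^10.
SE(Ŷ) = √(1.2629212 × 10^10) = 112380.

112380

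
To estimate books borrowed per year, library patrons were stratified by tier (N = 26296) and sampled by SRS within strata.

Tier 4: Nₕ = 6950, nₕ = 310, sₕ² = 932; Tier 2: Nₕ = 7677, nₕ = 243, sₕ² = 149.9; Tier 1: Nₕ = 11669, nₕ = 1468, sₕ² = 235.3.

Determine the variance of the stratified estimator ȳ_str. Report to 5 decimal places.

0.27915

Var(ȳ_str) = Σₕ Wₕ²(1 − fₕ)sₕ²/nₕ with Wₕ = Nₕ/N, N = 26296.
Tier 4: Wₕ = 0.26429875; term = 0.26429875²·(1 − 0.04460432)·932/310 = 0.20064471.
Tier 2: Wₕ = 0.29194554; term = 0.29194554²·(1 − 0.03165299)·149.9/243 = 0.050913163.
Tier 1: Wₕ = 0.44375570; term = 0.44375570²·(1 − 0.12580341)·235.3/1468 = 0.027592616.
Sum = 0.27915049.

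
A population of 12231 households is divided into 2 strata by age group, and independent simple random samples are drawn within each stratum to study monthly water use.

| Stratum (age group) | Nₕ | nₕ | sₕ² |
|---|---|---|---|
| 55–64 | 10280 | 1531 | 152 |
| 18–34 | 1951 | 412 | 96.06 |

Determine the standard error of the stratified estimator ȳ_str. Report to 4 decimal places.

0.2537

Var(ȳ_str) = Σₕ Wₕ²(1 − fₕ)sₕ²/nₕ with Wₕ = Nₕ/N, N = 12231.
55–64: Wₕ = 0.84048729; term = 0.84048729²·(1 − 0.14892996)·152/1531 = 0.059689233.
18–34: Wₕ = 0.15951271; term = 0.15951271²·(1 − 0.21117376)·96.06/412 = 0.0046796926.
Sum = 0.064368926.
SE = √(0.064368926) = 0.2537.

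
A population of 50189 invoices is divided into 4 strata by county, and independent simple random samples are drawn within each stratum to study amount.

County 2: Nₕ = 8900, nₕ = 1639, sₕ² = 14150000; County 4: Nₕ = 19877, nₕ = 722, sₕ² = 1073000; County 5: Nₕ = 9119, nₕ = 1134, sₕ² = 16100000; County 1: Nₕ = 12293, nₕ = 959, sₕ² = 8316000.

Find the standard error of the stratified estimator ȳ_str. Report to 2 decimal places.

36.55

Var(ȳ_str) = Σₕ Wₕ²(1 − fₕ)sₕ²/nₕ with Wₕ = Nₕ/N, N = 50189.
County 2: Wₕ = 0.17732969; term = 0.17732969²·(1 − 0.18415730)·14150000/1639 = 221.48629.
County 4: Wₕ = 0.39604296; term = 0.39604296²·(1 − 0.03632339)·1073000/722 = 224.63552.
County 5: Wₕ = 0.18169320; term = 0.18169320²·(1 − 0.12435574)·16100000/1134 = 410.40994.
County 1: Wₕ = 0.24493415; term = 0.24493415²·(1 − 0.07801188)·8316000/959 = 479.64495.
Sum = 1336.1767.
SE = √(1336.1767) = 36.55.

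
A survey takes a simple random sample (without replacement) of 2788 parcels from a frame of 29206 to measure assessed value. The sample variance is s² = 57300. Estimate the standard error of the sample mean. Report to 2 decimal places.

4.31

Under SRS without replacement, Var(ȳ) = (1 − f)·s²/n with f = n/N = 2788/29206 = 0.09545984.
Var(ȳ) = (1 − 0.09545984)·57300/2788 = 0.90454016·20.552367 = 18.590442.
SE(ȳ) = √(18.590442) = 4.31.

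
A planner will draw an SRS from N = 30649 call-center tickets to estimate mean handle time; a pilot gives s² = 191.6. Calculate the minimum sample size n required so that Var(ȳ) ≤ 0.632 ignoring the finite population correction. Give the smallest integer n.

304

Without fpc, n₀ = s²/D = 191.6/0.632 = 303.1646.
Rounding up, n = 304.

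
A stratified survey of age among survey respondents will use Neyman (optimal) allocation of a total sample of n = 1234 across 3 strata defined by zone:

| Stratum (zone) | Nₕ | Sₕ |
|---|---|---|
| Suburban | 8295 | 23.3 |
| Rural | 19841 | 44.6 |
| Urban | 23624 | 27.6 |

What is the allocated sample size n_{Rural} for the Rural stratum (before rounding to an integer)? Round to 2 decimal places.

631.13

Neyman allocation: nₕ = n·NₕSₕ / Σⱼ NⱼSⱼ.
Σ NⱼSⱼ = 8295·23.3 + 19841·44.6 + 23624·27.6 = 1.7302045 × 10^6.
n_{Rural} = 1234·19841·44.6 / (1.7302045 × 10^6) = 631.13.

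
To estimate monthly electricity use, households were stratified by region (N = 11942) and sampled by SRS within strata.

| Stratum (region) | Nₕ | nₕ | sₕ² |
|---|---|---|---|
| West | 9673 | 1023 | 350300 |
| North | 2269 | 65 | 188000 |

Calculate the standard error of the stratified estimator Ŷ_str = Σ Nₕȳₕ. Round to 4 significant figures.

Var(Ŷ_str) = Σₕ Nₕ²(1 − fₕ)sₕ²/nₕ.
West: 9673²·(1 − 1023/9673)·350300/1023 = 2.8651133 × 10^10.
North: 2269²·(1 − 65/2269)·188000/65 = 1.4464072 × 10^10.
Sum = 4.3115205 × 10^10.
SE = √(4.3115205 × 10^10) = 207600.

207600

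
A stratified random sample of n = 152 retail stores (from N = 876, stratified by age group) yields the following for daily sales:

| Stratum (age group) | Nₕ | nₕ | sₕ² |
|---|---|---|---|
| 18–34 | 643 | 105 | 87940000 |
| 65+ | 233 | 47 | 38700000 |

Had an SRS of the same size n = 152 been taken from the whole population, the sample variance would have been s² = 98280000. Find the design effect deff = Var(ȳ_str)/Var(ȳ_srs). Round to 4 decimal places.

Var(ȳ_str) = Σ Wₕ²(1−fₕ)sₕ²/nₕ with Wₕ = Nₕ/876:
  18–34: (643/876)²·(1−105/643)·87940000/105 = 377556.71
  65+: (233/876)²·(1−47/233)·38700000/47 = 46502.228
  → Var(ȳ_str) = 424058.94.
Var(ȳ_srs) = (1 − 152/876)·98280000/152 = 534387.17.
deff = 424058.94 / 534387.17 = 0.7935.

0.7935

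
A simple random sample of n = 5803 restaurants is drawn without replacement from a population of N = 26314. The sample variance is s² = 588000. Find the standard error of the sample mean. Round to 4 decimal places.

8.8871

Under SRS without replacement, Var(ȳ) = (1 − f)·s²/n with f = n/N = 5803/26314 = 0.22052900.
Var(ȳ) = (1 − 0.22052900)·588000/5803 = 0.77947100·101.3269 = 78.98138.
SE(ȳ) = √(78.98138) = 8.8871.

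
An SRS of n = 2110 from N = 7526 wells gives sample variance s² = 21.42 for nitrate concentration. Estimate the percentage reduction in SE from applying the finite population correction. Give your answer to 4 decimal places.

15.1685

f = n/N = 2110/7526 = 0.28036141.
SE_no-fpc = √(s²/n) = 0.10075544; SE_fpc = √((1−f)s²/n) = 0.085472366.
Ratio = √(1−f) = 0.84831515. Reduction = 100·(1 − 0.84831515) = 15.1685%.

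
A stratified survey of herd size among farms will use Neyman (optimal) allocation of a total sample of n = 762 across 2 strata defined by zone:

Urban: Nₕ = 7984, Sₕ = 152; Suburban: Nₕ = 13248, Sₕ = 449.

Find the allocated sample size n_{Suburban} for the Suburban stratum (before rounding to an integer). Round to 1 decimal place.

Neyman allocation: nₕ = n·NₕSₕ / Σⱼ NⱼSⱼ.
Σ NⱼSⱼ = 7984·152 + 13248·449 = 7.16192 × 10^6.
n_{Suburban} = 762·13248·449 / (7.16192 × 10^6) = 632.9.

632.9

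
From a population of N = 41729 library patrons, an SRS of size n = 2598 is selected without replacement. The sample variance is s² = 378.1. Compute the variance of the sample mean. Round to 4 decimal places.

Under SRS without replacement, Var(ȳ) = (1 − f)·s²/n with f = n/N = 2598/41729 = 0.06225886.
Var(ȳ) = (1 − 0.06225886)·378.1/2598 = 0.93774114·0.14553503 = 0.13647418.

0.1365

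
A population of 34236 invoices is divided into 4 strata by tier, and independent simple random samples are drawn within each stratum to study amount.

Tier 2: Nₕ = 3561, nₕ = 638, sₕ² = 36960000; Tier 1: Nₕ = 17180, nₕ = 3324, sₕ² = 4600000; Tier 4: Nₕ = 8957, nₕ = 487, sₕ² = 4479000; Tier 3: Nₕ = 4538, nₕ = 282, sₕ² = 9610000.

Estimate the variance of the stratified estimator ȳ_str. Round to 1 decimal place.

Var(ȳ_str) = Σₕ Wₕ²(1 − fₕ)sₕ²/nₕ with Wₕ = Nₕ/N, N = 34236.
Tier 2: Wₕ = 0.10401332; term = 0.10401332²·(1 − 0.17916316)·36960000/638 = 514.45339.
Tier 1: Wₕ = 0.50181096; term = 0.50181096²·(1 − 0.19348079)·4600000/3324 = 281.05532.
Tier 4: Wₕ = 0.26162519; term = 0.26162519²·(1 − 0.05437088)·4479000/487 = 595.29475.
Tier 3: Wₕ = 0.13255053; term = 0.13255053²·(1 − 0.06214191)·9610000/282 = 561.5318.
Sum = 1952.3353.

1952.3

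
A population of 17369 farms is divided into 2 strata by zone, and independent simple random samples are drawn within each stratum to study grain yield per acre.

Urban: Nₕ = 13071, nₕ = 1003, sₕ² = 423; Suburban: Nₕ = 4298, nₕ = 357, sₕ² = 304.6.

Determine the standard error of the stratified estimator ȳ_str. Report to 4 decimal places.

0.5181

Var(ȳ_str) = Σₕ Wₕ²(1 − fₕ)sₕ²/nₕ with Wₕ = Nₕ/N, N = 17369.
Urban: Wₕ = 0.75254764; term = 0.75254764²·(1 − 0.07673476)·423/1003 = 0.22051286.
Suburban: Wₕ = 0.24745236; term = 0.24745236²·(1 − 0.08306189)·304.6/357 = 0.047905447.
Sum = 0.26841831.
SE = √(0.26841831) = 0.5181.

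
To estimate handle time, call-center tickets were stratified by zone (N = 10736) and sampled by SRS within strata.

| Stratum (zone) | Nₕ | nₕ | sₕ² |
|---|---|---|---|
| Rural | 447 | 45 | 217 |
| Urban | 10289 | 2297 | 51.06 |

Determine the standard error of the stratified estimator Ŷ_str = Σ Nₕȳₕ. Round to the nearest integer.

1641

Var(Ŷ_str) = Σₕ Nₕ²(1 − fₕ)sₕ²/nₕ.
Rural: 447²·(1 − 45/447)·217/45 = 866524.4.
Urban: 10289²·(1 − 2297/10289)·51.06/2297 = 1.8278833 × 10^6.
Sum = 2.6944077 × 10^6.
SE = √(2.6944077 × 10^6) = 1641.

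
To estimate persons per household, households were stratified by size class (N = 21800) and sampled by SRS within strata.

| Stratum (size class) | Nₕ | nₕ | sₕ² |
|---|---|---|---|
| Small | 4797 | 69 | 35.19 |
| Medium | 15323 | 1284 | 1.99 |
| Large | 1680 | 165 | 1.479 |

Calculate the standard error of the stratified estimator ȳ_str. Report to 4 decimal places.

Var(ȳ_str) = Σₕ Wₕ²(1 − fₕ)sₕ²/nₕ with Wₕ = Nₕ/N, N = 21800.
Small: Wₕ = 0.22004587; term = 0.22004587²·(1 − 0.01438399)·35.19/69 = 0.024339092.
Medium: Wₕ = 0.70288991; term = 0.70288991²·(1 − 0.08379560)·1.99/1284 = 7.015442 × 10^-4.
Large: Wₕ = 0.07706422; term = 0.07706422²·(1 − 0.09821429)·1.479/165 = 4.8005739 × 10^-5.
Sum = 0.025088642.
SE = √(0.025088642) = 0.1584.

0.1584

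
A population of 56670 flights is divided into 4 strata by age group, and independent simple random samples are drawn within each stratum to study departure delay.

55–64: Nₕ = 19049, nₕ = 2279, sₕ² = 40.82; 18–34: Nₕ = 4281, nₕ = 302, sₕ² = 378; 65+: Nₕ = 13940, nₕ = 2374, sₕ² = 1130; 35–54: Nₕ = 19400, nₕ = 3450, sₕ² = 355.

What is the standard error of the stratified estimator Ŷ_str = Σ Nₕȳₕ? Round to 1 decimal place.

11645.9

Var(Ŷ_str) = Σₕ Nₕ²(1 − fₕ)sₕ²/nₕ.
55–64: 19049²·(1 − 2279/19049)·40.82/2279 = 5.7218164 × 10^6.
18–34: 4281²·(1 − 302/4281)·378/302 = 2.1320826 × 10^7.
65+: 13940²·(1 − 2374/13940)·1130/2374 = 7.6743869 × 10^7.
35–54: 19400²·(1 − 3450/19400)·355/3450 = 3.1839899 × 10^7.
Sum = 1.3562641 × 10^8.
SE = √(1.3562641 × 10^8) = 11645.9.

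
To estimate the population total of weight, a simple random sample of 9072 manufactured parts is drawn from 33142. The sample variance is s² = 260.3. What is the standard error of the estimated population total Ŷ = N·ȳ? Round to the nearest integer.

Var(Ŷ) = N²·Var(ȳ) = N²·(1 − n/N)·s²/n.
f = 9072/33142 = 0.27373122; Var(ȳ) = 0.72626878·260.3/9072 = 0.020838598.
Var(Ŷ) = 33142² · 0.020838598 = 2.2888953 × 10^7.
SE(Ŷ) = √(2.2888953 × 10^7) = 4784.

4784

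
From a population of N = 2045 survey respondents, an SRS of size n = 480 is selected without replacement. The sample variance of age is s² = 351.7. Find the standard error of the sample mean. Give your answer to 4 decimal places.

Under SRS without replacement, Var(ȳ) = (1 − f)·s²/n with f = n/N = 480/2045 = 0.23471883.
Var(ȳ) = (1 − 0.23471883)·351.7/480 = 0.76528117·0.73270833 = 0.56072789.
SE(ȳ) = √(0.56072789) = 0.7488.

0.7488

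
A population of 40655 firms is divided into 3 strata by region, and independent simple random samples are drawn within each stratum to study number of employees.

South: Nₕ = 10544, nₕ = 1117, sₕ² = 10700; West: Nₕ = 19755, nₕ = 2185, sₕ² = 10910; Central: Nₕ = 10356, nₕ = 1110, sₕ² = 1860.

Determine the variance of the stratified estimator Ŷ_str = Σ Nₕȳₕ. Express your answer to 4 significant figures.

Var(Ŷ_str) = Σₕ Nₕ²(1 − fₕ)sₕ²/nₕ.
South: 10544²·(1 − 1117/10544)·10700/1117 = 9.5215907 × 10^8.
West: 19755²·(1 − 2185/19755)·10910/2185 = 1.7330939 × 10^9.
Central: 10356²·(1 − 1110/10356)·1860/1110 = 1.6044859 × 10^8.
Sum = 2.8457016 × 10^9.

2.846 × 10^9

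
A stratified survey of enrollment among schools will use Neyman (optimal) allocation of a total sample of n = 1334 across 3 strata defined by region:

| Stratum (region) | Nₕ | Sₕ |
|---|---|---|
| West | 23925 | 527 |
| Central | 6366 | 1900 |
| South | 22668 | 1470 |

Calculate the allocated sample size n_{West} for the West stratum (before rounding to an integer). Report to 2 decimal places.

289.87

Neyman allocation: nₕ = n·NₕSₕ / Σⱼ NⱼSⱼ.
Σ NⱼSⱼ = 23925·527 + 6366·1900 + 22668·1470 = 5.8025835 × 10^7.
n_{West} = 1334·23925·527 / (5.8025835 × 10^7) = 289.87.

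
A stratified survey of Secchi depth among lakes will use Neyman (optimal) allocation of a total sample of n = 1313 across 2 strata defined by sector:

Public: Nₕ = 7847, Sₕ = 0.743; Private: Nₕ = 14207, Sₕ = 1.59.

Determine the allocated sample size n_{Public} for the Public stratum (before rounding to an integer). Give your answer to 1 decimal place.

Neyman allocation: nₕ = n·NₕSₕ / Σⱼ NⱼSⱼ.
Σ NⱼSⱼ = 7847·0.743 + 14207·1.59 = 28419.451.
n_{Public} = 1313·7847·0.743 / 28419.451 = 269.4.

269.4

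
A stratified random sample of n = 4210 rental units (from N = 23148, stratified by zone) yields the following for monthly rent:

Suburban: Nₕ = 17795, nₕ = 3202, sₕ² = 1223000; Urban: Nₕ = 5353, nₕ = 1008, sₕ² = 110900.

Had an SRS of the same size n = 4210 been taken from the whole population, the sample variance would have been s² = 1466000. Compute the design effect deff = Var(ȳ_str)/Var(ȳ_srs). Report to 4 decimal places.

Var(ȳ_str) = Σ Wₕ²(1−fₕ)sₕ²/nₕ with Wₕ = Nₕ/23148:
  Suburban: (17795/23148)²·(1−3202/17795)·1223000/3202 = 185.10611
  Urban: (5353/23148)²·(1−1008/5353)·110900/1008 = 4.7756346
  → Var(ȳ_str) = 189.88174.
Var(ȳ_srs) = (1 − 4210/23148)·1466000/4210 = 284.88692.
deff = 189.88174 / 284.88692 = 0.6665.

0.6665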